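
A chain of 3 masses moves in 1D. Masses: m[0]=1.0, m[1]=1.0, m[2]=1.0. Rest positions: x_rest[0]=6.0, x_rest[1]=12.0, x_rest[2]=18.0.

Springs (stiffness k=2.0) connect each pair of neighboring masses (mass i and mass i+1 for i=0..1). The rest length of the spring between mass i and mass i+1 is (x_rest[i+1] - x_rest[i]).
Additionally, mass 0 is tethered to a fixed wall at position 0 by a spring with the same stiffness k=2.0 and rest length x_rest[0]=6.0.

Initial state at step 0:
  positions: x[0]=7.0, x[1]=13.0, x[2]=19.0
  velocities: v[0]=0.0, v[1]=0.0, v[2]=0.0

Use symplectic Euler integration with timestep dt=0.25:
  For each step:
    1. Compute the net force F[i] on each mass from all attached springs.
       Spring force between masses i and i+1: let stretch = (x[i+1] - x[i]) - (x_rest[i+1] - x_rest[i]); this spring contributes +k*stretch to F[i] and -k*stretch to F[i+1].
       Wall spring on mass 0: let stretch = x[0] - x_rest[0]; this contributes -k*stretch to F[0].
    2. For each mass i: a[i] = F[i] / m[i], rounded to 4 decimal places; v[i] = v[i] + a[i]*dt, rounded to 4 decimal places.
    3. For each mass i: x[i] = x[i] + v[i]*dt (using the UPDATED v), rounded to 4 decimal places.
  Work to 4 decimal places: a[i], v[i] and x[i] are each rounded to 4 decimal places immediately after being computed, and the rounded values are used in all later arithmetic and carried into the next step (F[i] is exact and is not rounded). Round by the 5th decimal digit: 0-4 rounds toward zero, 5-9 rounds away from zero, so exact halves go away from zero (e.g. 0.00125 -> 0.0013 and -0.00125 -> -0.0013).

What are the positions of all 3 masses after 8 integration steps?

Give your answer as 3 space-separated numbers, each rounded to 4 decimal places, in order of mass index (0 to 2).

Answer: 5.9187 11.9962 18.5575

Derivation:
Step 0: x=[7.0000 13.0000 19.0000] v=[0.0000 0.0000 0.0000]
Step 1: x=[6.8750 13.0000 19.0000] v=[-0.5000 0.0000 0.0000]
Step 2: x=[6.6563 12.9844 19.0000] v=[-0.8750 -0.0625 0.0000]
Step 3: x=[6.3965 12.9297 18.9981] v=[-1.0391 -0.2188 -0.0078]
Step 4: x=[6.1538 12.8169 18.9876] v=[-0.9708 -0.4512 -0.0420]
Step 5: x=[5.9748 12.6426 18.9558] v=[-0.7162 -0.6974 -0.1274]
Step 6: x=[5.8824 12.4239 18.8848] v=[-0.3697 -0.8747 -0.2840]
Step 7: x=[5.8724 12.1952 18.7562] v=[-0.0402 -0.9150 -0.5145]
Step 8: x=[5.9187 11.9962 18.5575] v=[0.1850 -0.7959 -0.7950]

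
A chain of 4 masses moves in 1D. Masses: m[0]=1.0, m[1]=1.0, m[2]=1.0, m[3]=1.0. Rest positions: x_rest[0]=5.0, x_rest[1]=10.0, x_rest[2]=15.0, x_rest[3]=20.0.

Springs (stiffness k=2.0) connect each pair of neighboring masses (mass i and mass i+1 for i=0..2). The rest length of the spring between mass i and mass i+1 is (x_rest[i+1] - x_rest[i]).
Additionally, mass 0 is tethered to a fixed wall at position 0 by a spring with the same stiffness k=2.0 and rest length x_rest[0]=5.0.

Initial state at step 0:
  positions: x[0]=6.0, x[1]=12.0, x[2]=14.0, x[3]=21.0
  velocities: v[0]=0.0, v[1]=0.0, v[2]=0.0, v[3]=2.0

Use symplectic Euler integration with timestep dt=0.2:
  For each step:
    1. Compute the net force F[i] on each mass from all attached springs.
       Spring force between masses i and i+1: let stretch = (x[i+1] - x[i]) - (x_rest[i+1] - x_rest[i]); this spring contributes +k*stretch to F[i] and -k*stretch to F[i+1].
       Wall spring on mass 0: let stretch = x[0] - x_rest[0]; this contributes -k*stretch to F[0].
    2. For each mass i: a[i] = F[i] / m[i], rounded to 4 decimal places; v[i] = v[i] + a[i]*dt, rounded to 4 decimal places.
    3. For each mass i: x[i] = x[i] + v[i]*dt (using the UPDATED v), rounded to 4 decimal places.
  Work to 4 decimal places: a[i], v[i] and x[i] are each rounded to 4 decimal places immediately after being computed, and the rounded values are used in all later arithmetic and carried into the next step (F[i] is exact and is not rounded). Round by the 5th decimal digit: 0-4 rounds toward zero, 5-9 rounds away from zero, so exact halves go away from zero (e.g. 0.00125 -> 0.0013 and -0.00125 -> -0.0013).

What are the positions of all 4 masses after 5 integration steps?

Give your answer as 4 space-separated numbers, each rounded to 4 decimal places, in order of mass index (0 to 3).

Answer: 5.3753 9.5573 17.5926 21.3246

Derivation:
Step 0: x=[6.0000 12.0000 14.0000 21.0000] v=[0.0000 0.0000 0.0000 2.0000]
Step 1: x=[6.0000 11.6800 14.4000 21.2400] v=[0.0000 -1.6000 2.0000 1.2000]
Step 2: x=[5.9744 11.1232 15.1296 21.3328] v=[-0.1280 -2.7840 3.6480 0.4640]
Step 3: x=[5.8828 10.4750 16.0349 21.3293] v=[-0.4582 -3.2410 4.5267 -0.0173]
Step 4: x=[5.6879 9.9042 16.9190 21.3023] v=[-0.9744 -2.8539 4.4205 -0.1351]
Step 5: x=[5.3753 9.5573 17.5926 21.3246] v=[-1.5630 -1.7345 3.3679 0.1116]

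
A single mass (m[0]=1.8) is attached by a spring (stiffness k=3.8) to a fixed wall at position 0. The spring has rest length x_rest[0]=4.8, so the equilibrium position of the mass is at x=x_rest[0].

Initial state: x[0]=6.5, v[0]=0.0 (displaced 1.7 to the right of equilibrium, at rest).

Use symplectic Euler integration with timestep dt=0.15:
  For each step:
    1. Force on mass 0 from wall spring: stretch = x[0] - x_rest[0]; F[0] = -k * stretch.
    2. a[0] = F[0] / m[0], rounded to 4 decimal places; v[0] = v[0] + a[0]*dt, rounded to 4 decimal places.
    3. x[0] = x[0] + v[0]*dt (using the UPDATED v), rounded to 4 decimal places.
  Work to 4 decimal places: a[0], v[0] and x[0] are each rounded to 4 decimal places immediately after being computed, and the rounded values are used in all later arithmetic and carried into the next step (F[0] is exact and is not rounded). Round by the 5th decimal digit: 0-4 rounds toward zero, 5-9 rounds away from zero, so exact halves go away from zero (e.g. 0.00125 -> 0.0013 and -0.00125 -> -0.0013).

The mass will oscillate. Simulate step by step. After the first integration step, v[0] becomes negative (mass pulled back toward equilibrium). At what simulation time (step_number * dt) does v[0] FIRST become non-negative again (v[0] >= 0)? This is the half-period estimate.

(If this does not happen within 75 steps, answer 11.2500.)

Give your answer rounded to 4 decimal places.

Answer: 2.2500

Derivation:
Step 0: x=[6.5000] v=[0.0000]
Step 1: x=[6.4193] v=[-0.5383]
Step 2: x=[6.2616] v=[-1.0511]
Step 3: x=[6.0345] v=[-1.5139]
Step 4: x=[5.7488] v=[-1.9048]
Step 5: x=[5.4180] v=[-2.2053]
Step 6: x=[5.0579] v=[-2.4010]
Step 7: x=[4.6855] v=[-2.4827]
Step 8: x=[4.3185] v=[-2.4464]
Step 9: x=[3.9744] v=[-2.2939]
Step 10: x=[3.6695] v=[-2.0325]
Step 11: x=[3.4183] v=[-1.6745]
Step 12: x=[3.2328] v=[-1.2370]
Step 13: x=[3.1217] v=[-0.7407]
Step 14: x=[3.0903] v=[-0.2092]
Step 15: x=[3.1401] v=[0.3322]
First v>=0 after going negative at step 15, time=2.2500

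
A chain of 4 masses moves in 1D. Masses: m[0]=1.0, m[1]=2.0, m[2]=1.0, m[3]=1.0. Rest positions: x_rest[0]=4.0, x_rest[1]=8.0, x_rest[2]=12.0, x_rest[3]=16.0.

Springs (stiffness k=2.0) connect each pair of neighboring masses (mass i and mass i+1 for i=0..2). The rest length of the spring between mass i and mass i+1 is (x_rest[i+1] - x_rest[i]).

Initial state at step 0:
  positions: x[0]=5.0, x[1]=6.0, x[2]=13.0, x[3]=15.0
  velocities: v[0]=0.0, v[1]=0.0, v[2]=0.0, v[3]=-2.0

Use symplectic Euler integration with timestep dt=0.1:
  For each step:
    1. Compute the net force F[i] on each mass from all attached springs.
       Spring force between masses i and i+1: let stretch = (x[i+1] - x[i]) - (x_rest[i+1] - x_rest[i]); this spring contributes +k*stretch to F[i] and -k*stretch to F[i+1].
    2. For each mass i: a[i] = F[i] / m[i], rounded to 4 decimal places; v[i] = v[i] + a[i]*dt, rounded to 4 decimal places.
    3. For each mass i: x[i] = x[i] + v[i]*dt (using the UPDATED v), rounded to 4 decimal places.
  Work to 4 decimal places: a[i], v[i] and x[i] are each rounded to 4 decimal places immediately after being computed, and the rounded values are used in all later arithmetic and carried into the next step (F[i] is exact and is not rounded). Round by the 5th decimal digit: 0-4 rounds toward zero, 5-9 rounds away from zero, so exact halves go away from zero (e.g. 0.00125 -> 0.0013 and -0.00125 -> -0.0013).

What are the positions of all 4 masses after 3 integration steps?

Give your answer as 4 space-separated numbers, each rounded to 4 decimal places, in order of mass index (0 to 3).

Step 0: x=[5.0000 6.0000 13.0000 15.0000] v=[0.0000 0.0000 0.0000 -2.0000]
Step 1: x=[4.9400 6.0600 12.9000 14.8400] v=[-0.6000 0.6000 -1.0000 -1.6000]
Step 2: x=[4.8224 6.1772 12.7020 14.7212] v=[-1.1760 1.1720 -1.9800 -1.1880]
Step 3: x=[4.6519 6.3461 12.4139 14.6420] v=[-1.7050 1.6890 -2.8811 -0.7918]

Answer: 4.6519 6.3461 12.4139 14.6420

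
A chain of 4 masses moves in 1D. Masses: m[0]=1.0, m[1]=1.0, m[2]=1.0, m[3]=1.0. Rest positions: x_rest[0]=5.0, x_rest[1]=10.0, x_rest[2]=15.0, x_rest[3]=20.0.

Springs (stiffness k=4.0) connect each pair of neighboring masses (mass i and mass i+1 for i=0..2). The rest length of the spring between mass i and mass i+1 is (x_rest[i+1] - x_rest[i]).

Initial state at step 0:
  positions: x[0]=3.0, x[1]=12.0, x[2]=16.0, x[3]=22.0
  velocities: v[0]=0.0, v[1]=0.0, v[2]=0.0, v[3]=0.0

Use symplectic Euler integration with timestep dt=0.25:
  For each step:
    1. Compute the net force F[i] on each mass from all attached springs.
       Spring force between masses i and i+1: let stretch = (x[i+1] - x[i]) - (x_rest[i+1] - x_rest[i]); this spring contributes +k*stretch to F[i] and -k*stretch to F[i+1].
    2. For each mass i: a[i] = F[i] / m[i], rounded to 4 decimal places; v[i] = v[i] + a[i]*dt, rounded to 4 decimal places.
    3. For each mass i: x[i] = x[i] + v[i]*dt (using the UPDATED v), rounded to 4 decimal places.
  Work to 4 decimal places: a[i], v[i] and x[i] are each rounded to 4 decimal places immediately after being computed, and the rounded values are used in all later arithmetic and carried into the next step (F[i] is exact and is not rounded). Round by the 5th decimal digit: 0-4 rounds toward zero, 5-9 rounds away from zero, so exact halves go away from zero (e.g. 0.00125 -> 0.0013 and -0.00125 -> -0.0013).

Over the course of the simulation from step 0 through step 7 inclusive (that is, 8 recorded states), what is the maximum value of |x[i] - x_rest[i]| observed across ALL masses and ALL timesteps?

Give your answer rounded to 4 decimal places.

Answer: 2.6717

Derivation:
Step 0: x=[3.0000 12.0000 16.0000 22.0000] v=[0.0000 0.0000 0.0000 0.0000]
Step 1: x=[4.0000 10.7500 16.5000 21.7500] v=[4.0000 -5.0000 2.0000 -1.0000]
Step 2: x=[5.4375 9.2500 16.8750 21.4375] v=[5.7500 -6.0000 1.5000 -1.2500]
Step 3: x=[6.5781 8.7031 16.4844 21.2344] v=[4.5625 -2.1875 -1.5625 -0.8125]
Step 4: x=[7.0000 9.5703 15.3360 21.0938] v=[1.6875 3.4688 -4.5938 -0.5625]
Step 5: x=[6.8145 11.2364 14.1856 20.7637] v=[-0.7422 6.6642 -4.6017 -1.3203]
Step 6: x=[6.4844 12.5343 13.9424 20.0391] v=[-1.3203 5.1915 -0.9728 -2.8984]
Step 7: x=[6.4168 12.6717 14.8714 19.0403] v=[-0.2704 0.5497 3.7158 -3.9951]
Max displacement = 2.6717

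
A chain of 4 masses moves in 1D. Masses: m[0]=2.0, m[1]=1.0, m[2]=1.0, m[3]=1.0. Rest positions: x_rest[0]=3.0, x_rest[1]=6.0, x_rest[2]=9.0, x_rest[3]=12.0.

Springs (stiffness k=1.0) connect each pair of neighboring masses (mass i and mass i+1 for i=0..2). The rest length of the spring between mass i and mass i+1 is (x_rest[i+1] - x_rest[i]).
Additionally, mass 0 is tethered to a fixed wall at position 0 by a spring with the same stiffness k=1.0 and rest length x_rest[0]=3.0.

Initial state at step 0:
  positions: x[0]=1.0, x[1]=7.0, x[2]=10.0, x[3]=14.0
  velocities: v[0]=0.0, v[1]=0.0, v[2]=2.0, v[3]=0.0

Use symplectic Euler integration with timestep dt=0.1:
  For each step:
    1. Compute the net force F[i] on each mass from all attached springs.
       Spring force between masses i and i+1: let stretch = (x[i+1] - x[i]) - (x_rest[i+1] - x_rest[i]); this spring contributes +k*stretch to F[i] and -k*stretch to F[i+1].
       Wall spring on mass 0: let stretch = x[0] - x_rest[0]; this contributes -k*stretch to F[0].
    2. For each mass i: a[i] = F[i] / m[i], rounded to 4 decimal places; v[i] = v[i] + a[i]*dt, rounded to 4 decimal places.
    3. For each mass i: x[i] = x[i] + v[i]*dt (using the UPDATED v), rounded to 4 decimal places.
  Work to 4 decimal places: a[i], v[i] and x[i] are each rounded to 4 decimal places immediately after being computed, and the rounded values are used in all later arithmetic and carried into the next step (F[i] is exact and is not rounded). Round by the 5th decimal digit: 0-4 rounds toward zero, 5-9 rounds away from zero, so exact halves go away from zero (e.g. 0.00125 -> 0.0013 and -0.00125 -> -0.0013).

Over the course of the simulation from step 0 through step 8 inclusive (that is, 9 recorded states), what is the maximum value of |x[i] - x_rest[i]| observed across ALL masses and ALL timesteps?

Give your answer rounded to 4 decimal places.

Step 0: x=[1.0000 7.0000 10.0000 14.0000] v=[0.0000 0.0000 2.0000 0.0000]
Step 1: x=[1.0250 6.9700 10.2100 13.9900] v=[0.2500 -0.3000 2.1000 -0.1000]
Step 2: x=[1.0746 6.9130 10.4254 13.9722] v=[0.4960 -0.5705 2.1540 -0.1780]
Step 3: x=[1.1480 6.8327 10.6411 13.9489] v=[0.7342 -0.8031 2.1574 -0.2327]
Step 4: x=[1.2441 6.7336 10.8518 13.9226] v=[0.9610 -0.9907 2.1073 -0.2635]
Step 5: x=[1.3614 6.6208 11.0521 13.8955] v=[1.1733 -1.1278 2.0026 -0.2706]
Step 6: x=[1.4982 6.4997 11.2365 13.8700] v=[1.3682 -1.2106 1.8438 -0.2549]
Step 7: x=[1.6525 6.3760 11.3999 13.8482] v=[1.5434 -1.2371 1.6335 -0.2183]
Step 8: x=[1.8222 6.2553 11.5375 13.8319] v=[1.6970 -1.2071 1.3759 -0.1631]
Max displacement = 2.5375

Answer: 2.5375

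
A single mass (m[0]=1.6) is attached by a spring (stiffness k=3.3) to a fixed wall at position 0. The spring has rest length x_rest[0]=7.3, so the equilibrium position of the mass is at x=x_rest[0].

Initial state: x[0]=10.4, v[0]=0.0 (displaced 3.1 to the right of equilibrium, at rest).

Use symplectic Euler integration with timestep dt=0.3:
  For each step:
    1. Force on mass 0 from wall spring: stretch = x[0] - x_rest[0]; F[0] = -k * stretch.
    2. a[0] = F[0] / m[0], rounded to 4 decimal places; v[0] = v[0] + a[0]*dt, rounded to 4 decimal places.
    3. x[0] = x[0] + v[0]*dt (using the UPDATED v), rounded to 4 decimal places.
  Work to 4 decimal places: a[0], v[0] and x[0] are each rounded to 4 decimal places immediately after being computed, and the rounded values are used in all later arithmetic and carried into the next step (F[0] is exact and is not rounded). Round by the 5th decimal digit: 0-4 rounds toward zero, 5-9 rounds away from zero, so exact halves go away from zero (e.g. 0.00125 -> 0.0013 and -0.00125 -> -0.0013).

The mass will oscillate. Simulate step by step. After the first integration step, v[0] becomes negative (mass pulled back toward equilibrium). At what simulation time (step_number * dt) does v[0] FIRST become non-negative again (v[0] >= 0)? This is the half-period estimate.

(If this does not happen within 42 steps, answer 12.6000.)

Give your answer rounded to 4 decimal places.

Step 0: x=[10.4000] v=[0.0000]
Step 1: x=[9.8246] v=[-1.9181]
Step 2: x=[8.7805] v=[-3.4802]
Step 3: x=[7.4616] v=[-4.3963]
Step 4: x=[6.1127] v=[-4.4963]
Step 5: x=[4.9842] v=[-3.7617]
Step 6: x=[4.2856] v=[-2.3288]
Step 7: x=[4.1465] v=[-0.4636]
Step 8: x=[4.5928] v=[1.4876]
First v>=0 after going negative at step 8, time=2.4000

Answer: 2.4000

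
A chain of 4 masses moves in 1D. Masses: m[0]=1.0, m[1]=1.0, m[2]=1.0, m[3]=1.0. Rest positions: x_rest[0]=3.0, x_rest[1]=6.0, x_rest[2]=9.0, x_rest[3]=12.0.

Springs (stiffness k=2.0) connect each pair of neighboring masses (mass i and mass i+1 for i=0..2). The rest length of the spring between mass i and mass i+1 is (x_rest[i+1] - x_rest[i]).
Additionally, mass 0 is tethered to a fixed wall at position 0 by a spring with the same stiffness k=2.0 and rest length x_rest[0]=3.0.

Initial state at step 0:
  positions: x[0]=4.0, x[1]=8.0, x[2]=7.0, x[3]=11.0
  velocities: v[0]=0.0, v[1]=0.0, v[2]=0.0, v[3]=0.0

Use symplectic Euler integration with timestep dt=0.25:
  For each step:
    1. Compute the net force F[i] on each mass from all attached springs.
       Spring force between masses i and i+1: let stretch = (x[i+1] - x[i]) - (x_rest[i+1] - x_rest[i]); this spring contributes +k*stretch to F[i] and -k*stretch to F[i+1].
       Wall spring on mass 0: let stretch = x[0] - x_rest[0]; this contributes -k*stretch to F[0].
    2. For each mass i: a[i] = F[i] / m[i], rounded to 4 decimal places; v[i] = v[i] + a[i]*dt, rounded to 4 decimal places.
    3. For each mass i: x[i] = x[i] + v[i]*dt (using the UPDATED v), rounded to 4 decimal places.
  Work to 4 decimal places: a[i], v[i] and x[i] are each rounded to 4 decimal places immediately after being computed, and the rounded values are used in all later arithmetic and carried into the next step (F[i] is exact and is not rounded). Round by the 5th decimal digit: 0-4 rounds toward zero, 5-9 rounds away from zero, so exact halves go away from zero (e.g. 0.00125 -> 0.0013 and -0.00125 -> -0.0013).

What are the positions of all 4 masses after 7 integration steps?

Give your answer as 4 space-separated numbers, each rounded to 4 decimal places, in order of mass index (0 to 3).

Step 0: x=[4.0000 8.0000 7.0000 11.0000] v=[0.0000 0.0000 0.0000 0.0000]
Step 1: x=[4.0000 7.3750 7.6250 10.8750] v=[0.0000 -2.5000 2.5000 -0.5000]
Step 2: x=[3.9219 6.3594 8.6250 10.7188] v=[-0.3125 -4.0625 4.0000 -0.6250]
Step 3: x=[3.6582 5.3223 9.6035 10.6758] v=[-1.0547 -4.1485 3.9141 -0.1719]
Step 4: x=[3.1453 4.6123 10.1809 10.8738] v=[-2.0518 -2.8400 2.3097 0.7920]
Step 5: x=[2.4226 4.4150 10.1489 11.3602] v=[-2.8910 -0.7892 -0.1282 1.9456]
Step 6: x=[1.6461 4.6854 9.5515 12.0702] v=[-3.1061 1.0816 -2.3895 2.8400]
Step 7: x=[1.0437 5.1842 8.6607 12.8404] v=[-2.4095 1.9950 -3.5632 3.0807]

Answer: 1.0437 5.1842 8.6607 12.8404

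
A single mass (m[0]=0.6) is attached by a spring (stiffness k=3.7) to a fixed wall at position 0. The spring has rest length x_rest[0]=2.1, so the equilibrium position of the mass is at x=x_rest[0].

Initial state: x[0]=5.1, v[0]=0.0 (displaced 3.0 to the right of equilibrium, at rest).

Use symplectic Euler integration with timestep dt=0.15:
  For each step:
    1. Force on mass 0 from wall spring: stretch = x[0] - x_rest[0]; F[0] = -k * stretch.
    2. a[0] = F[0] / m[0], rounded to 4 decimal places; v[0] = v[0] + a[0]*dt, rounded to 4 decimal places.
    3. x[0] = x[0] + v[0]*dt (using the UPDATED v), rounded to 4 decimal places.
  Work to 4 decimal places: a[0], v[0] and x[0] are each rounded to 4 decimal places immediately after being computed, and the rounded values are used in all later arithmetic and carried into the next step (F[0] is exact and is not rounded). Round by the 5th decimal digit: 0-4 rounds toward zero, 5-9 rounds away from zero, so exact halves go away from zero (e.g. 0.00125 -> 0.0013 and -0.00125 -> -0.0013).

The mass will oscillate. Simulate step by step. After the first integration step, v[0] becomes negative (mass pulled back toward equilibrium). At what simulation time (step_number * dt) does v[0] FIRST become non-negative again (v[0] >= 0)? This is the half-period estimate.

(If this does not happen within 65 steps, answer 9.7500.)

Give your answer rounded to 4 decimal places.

Step 0: x=[5.1000] v=[0.0000]
Step 1: x=[4.6838] v=[-2.7750]
Step 2: x=[3.9091] v=[-5.1650]
Step 3: x=[2.8833] v=[-6.8384]
Step 4: x=[1.7489] v=[-7.5630]
Step 5: x=[0.6632] v=[-7.2382]
Step 6: x=[-0.2232] v=[-5.9092]
Step 7: x=[-0.7872] v=[-3.7602]
Step 8: x=[-0.9506] v=[-1.0895]
Step 9: x=[-0.6908] v=[1.7323]
First v>=0 after going negative at step 9, time=1.3500

Answer: 1.3500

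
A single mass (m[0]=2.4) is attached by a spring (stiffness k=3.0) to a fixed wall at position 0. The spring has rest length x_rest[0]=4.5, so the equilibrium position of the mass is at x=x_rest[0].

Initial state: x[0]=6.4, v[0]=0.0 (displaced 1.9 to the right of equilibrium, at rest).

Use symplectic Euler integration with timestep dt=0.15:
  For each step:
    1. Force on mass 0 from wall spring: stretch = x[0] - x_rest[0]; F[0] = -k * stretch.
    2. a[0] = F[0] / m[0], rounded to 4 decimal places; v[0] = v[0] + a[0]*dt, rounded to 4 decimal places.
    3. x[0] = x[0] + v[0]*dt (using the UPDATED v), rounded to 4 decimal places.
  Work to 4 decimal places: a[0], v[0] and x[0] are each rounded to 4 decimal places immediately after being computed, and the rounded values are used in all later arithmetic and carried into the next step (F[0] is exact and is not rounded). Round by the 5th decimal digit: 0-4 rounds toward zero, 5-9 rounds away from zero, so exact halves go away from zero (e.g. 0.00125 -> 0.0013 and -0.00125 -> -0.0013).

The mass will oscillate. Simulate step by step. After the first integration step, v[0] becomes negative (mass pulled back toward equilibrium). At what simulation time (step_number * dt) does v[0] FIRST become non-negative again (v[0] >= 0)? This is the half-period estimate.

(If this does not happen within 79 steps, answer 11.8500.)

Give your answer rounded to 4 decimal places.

Step 0: x=[6.4000] v=[0.0000]
Step 1: x=[6.3466] v=[-0.3563]
Step 2: x=[6.2412] v=[-0.7025]
Step 3: x=[6.0869] v=[-1.0290]
Step 4: x=[5.8879] v=[-1.3265]
Step 5: x=[5.6499] v=[-1.5867]
Step 6: x=[5.3796] v=[-1.8023]
Step 7: x=[5.0845] v=[-1.9672]
Step 8: x=[4.7730] v=[-2.0768]
Step 9: x=[4.4538] v=[-2.1280]
Step 10: x=[4.1359] v=[-2.1193]
Step 11: x=[3.8283] v=[-2.0510]
Step 12: x=[3.5395] v=[-1.9251]
Step 13: x=[3.2778] v=[-1.7450]
Step 14: x=[3.0504] v=[-1.5158]
Step 15: x=[2.8638] v=[-1.2440]
Step 16: x=[2.7232] v=[-0.9372]
Step 17: x=[2.6326] v=[-0.6041]
Step 18: x=[2.5945] v=[-0.2540]
Step 19: x=[2.6100] v=[0.1033]
First v>=0 after going negative at step 19, time=2.8500

Answer: 2.8500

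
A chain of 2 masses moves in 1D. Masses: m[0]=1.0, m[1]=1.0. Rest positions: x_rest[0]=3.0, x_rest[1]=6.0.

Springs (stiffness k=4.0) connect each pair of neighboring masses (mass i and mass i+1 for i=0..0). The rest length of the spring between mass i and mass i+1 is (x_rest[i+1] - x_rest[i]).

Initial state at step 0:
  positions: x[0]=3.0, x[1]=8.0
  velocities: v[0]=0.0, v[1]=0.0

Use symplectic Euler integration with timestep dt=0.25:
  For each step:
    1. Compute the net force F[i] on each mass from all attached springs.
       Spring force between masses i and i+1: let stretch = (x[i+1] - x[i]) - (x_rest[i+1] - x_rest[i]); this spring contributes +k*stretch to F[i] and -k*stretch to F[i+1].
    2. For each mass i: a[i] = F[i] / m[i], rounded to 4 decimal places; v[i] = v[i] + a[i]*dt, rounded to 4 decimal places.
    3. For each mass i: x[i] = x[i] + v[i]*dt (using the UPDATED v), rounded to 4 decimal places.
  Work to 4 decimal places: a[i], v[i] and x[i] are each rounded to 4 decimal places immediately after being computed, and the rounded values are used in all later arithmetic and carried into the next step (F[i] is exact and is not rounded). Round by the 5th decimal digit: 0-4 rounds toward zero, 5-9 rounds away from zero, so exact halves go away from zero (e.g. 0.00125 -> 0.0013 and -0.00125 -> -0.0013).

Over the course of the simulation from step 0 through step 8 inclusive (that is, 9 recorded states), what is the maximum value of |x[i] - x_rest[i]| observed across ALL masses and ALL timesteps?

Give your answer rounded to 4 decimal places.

Step 0: x=[3.0000 8.0000] v=[0.0000 0.0000]
Step 1: x=[3.5000 7.5000] v=[2.0000 -2.0000]
Step 2: x=[4.2500 6.7500] v=[3.0000 -3.0000]
Step 3: x=[4.8750 6.1250] v=[2.5000 -2.5000]
Step 4: x=[5.0625 5.9375] v=[0.7500 -0.7500]
Step 5: x=[4.7188 6.2813] v=[-1.3750 1.3750]
Step 6: x=[4.0157 6.9844] v=[-2.8125 2.8125]
Step 7: x=[3.3048 7.6954] v=[-2.8438 2.8438]
Step 8: x=[2.9415 8.0587] v=[-1.4532 1.4532]
Max displacement = 2.0625

Answer: 2.0625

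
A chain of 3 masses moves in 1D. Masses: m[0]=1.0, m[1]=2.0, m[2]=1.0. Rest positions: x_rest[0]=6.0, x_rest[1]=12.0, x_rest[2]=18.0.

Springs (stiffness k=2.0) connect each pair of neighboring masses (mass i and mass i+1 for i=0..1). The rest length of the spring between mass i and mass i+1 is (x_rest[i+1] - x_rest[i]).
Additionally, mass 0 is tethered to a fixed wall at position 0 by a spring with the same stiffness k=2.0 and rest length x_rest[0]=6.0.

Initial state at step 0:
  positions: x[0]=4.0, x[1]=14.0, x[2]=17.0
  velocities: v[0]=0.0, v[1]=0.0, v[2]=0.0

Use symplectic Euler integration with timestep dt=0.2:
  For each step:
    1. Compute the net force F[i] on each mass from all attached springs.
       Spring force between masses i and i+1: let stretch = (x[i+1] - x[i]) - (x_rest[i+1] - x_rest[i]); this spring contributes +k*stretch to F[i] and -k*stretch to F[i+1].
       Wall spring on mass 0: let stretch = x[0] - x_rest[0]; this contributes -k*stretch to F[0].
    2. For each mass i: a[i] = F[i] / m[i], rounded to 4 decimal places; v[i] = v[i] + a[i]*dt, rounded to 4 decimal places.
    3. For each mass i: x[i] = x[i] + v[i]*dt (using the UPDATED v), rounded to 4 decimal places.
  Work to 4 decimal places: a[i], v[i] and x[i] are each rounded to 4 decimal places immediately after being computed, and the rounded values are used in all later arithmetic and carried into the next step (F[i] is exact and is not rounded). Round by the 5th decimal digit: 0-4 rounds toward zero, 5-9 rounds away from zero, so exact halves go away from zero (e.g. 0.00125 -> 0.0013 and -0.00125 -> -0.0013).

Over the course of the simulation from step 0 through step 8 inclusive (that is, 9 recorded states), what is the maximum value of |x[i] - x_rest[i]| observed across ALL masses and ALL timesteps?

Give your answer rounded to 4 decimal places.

Step 0: x=[4.0000 14.0000 17.0000] v=[0.0000 0.0000 0.0000]
Step 1: x=[4.4800 13.7200 17.2400] v=[2.4000 -1.4000 1.2000]
Step 2: x=[5.3408 13.2112 17.6784] v=[4.3040 -2.5440 2.1920]
Step 3: x=[6.4040 12.5663 18.2394] v=[5.3158 -3.2246 2.8051]
Step 4: x=[7.4478 11.9018 18.8266] v=[5.2191 -3.3224 2.9359]
Step 5: x=[8.2521 11.3362 19.3398] v=[4.0216 -2.8282 2.5660]
Step 6: x=[8.6430 10.9673 19.6927] v=[1.9544 -1.8443 1.7646]
Step 7: x=[8.5284 10.8545 19.8276] v=[-0.5731 -0.5641 0.6744]
Step 8: x=[7.9176 11.0076 19.7246] v=[-3.0540 0.7653 -0.5148]
Max displacement = 2.6430

Answer: 2.6430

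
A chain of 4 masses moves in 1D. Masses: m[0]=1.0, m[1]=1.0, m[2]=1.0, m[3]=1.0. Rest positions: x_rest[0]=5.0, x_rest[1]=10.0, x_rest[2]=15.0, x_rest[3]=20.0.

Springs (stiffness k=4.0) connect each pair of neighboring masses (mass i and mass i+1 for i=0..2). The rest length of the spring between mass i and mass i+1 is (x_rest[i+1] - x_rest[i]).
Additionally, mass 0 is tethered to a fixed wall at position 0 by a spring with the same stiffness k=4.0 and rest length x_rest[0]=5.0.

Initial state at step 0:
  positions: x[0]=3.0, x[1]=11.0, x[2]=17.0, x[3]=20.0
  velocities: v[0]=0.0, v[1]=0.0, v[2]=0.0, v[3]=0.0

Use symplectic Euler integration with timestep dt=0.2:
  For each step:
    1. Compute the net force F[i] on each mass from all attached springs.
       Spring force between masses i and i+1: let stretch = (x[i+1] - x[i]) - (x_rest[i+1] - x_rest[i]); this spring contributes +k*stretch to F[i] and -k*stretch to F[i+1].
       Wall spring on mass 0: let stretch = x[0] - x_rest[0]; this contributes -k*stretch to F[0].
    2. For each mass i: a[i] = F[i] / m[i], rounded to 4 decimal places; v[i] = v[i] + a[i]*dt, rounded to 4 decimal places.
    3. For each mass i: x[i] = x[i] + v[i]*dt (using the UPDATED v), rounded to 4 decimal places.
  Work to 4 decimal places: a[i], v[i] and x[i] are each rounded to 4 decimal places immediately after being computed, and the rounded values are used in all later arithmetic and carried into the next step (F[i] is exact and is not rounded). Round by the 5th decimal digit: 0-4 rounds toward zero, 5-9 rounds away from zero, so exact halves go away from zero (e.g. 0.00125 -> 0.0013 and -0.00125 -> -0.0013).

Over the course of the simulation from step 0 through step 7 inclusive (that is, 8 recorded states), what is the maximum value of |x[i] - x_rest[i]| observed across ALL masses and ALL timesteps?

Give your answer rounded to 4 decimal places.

Step 0: x=[3.0000 11.0000 17.0000 20.0000] v=[0.0000 0.0000 0.0000 0.0000]
Step 1: x=[3.8000 10.6800 16.5200 20.3200] v=[4.0000 -1.6000 -2.4000 1.6000]
Step 2: x=[5.0928 10.1936 15.7136 20.8320] v=[6.4640 -2.4320 -4.0320 2.5600]
Step 3: x=[6.3869 9.7743 14.8429 21.3251] v=[6.4704 -2.0966 -4.3533 2.4653]
Step 4: x=[7.2011 9.6240 14.1984 21.5810] v=[4.0708 -0.7516 -3.2224 1.2795]
Step 5: x=[7.2507 9.8179 14.0032 21.4557] v=[0.2482 0.9696 -0.9758 -0.6266]
Step 6: x=[6.5510 10.2707 14.3308 20.9380] v=[-3.4986 2.2641 1.6380 -2.5886]
Step 7: x=[5.3983 10.7780 15.0659 20.1631] v=[-5.7636 2.5364 3.6757 -3.8744]
Max displacement = 2.2507

Answer: 2.2507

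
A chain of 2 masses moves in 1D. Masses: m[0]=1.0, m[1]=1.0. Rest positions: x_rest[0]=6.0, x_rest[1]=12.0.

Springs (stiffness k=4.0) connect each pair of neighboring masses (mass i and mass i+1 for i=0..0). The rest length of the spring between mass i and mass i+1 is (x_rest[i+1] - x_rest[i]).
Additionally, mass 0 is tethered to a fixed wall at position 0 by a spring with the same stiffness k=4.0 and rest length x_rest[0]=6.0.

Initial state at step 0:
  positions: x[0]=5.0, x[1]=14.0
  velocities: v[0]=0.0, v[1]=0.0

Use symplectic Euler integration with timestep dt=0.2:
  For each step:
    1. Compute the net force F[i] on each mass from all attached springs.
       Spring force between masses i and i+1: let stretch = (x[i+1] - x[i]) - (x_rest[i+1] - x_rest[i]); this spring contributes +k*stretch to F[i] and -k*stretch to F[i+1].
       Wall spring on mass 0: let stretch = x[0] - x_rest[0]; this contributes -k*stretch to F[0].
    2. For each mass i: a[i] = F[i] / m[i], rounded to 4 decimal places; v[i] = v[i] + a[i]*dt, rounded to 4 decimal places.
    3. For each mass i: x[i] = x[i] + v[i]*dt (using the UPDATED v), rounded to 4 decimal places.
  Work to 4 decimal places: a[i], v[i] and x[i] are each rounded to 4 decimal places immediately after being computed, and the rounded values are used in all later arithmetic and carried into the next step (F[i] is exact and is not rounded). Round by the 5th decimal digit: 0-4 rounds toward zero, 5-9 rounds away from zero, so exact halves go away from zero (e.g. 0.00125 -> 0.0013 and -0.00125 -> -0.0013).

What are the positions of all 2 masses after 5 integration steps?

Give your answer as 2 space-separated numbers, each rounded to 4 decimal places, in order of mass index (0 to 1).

Step 0: x=[5.0000 14.0000] v=[0.0000 0.0000]
Step 1: x=[5.6400 13.5200] v=[3.2000 -2.4000]
Step 2: x=[6.6384 12.7392] v=[4.9920 -3.9040]
Step 3: x=[7.5508 11.9423] v=[4.5619 -3.9846]
Step 4: x=[7.9577 11.4027] v=[2.0345 -2.6978]
Step 5: x=[7.6426 11.2719] v=[-1.5757 -0.6538]

Answer: 7.6426 11.2719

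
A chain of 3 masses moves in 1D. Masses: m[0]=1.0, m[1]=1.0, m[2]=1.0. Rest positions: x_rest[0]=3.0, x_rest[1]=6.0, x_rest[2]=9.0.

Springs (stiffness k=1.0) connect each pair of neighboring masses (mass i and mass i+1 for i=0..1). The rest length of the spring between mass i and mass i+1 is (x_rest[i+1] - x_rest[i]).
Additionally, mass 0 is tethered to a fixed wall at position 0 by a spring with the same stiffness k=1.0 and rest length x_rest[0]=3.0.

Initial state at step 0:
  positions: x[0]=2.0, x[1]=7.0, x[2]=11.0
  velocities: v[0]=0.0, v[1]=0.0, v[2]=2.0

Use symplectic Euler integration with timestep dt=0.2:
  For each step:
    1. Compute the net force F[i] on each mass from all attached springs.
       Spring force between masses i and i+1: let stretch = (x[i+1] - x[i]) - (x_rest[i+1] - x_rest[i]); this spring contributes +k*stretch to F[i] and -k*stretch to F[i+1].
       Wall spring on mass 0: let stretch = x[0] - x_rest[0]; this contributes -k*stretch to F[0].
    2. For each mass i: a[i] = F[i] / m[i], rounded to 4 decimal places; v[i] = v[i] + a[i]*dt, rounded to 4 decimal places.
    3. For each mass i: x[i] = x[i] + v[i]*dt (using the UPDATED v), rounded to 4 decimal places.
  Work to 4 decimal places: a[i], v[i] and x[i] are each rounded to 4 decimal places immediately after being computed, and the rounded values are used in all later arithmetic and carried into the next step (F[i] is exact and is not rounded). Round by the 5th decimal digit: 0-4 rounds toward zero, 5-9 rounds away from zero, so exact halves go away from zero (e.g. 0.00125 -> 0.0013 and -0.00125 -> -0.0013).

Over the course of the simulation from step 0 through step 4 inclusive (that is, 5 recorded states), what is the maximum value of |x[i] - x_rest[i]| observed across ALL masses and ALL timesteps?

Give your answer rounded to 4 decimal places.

Step 0: x=[2.0000 7.0000 11.0000] v=[0.0000 0.0000 2.0000]
Step 1: x=[2.1200 6.9600 11.3600] v=[0.6000 -0.2000 1.8000]
Step 2: x=[2.3488 6.9024 11.6640] v=[1.1440 -0.2880 1.5200]
Step 3: x=[2.6658 6.8531 11.8975] v=[1.5850 -0.2464 1.1677]
Step 4: x=[3.0437 6.8381 12.0493] v=[1.8893 -0.0750 0.7588]
Max displacement = 3.0493

Answer: 3.0493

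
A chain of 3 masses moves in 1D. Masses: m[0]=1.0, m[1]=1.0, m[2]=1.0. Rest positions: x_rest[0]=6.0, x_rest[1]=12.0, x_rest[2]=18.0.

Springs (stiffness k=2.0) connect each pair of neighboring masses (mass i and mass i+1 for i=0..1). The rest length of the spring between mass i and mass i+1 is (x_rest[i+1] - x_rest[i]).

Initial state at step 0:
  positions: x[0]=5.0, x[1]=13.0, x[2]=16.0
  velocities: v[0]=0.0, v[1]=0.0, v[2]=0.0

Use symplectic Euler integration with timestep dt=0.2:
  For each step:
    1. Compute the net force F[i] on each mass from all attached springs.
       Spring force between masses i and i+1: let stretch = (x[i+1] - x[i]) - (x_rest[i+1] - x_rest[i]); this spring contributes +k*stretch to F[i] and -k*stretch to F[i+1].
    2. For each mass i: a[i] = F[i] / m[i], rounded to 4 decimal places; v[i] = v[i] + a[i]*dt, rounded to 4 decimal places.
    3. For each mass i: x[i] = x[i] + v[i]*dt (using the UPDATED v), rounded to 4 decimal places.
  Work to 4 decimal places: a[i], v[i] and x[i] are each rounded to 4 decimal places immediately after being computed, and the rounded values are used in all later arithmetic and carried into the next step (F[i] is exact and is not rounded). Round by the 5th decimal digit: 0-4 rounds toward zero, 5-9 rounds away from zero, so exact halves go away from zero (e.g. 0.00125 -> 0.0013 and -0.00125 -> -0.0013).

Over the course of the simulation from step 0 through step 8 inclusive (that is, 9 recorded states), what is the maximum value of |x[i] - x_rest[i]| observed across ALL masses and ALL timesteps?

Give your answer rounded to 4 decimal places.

Step 0: x=[5.0000 13.0000 16.0000] v=[0.0000 0.0000 0.0000]
Step 1: x=[5.1600 12.6000 16.2400] v=[0.8000 -2.0000 1.2000]
Step 2: x=[5.4352 11.8960 16.6688] v=[1.3760 -3.5200 2.1440]
Step 3: x=[5.7473 11.0570 17.1958] v=[1.5603 -4.1952 2.6349]
Step 4: x=[6.0041 10.2843 17.7117] v=[1.2842 -3.8636 2.5794]
Step 5: x=[6.1234 9.7634 18.1134] v=[0.5963 -2.6047 2.0084]
Step 6: x=[6.0539 9.6193 18.3271] v=[-0.3477 -0.7207 1.0684]
Step 7: x=[5.7896 9.8866 18.3242] v=[-1.3215 1.3363 -0.0147]
Step 8: x=[5.3731 10.5011 18.1263] v=[-2.0827 3.0725 -0.9897]
Max displacement = 2.3807

Answer: 2.3807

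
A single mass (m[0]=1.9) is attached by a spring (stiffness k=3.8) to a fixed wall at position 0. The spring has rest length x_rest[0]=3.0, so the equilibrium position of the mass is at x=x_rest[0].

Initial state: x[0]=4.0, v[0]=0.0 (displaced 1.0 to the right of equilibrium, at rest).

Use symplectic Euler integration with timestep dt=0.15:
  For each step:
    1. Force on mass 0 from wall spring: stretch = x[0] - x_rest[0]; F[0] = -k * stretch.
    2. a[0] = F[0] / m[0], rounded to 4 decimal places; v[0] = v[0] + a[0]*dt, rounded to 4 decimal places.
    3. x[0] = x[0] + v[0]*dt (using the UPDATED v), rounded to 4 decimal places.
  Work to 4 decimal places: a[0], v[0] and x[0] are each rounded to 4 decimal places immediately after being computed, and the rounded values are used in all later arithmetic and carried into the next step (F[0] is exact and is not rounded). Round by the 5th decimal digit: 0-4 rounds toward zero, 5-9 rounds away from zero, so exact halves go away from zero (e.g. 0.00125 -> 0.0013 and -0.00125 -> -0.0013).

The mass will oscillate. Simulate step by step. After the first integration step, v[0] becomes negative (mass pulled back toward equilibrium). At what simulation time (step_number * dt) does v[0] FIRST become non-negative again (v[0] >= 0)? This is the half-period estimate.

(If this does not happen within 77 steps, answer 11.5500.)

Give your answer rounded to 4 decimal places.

Step 0: x=[4.0000] v=[0.0000]
Step 1: x=[3.9550] v=[-0.3000]
Step 2: x=[3.8670] v=[-0.5865]
Step 3: x=[3.7400] v=[-0.8466]
Step 4: x=[3.5797] v=[-1.0686]
Step 5: x=[3.3933] v=[-1.2425]
Step 6: x=[3.1892] v=[-1.3605]
Step 7: x=[2.9766] v=[-1.4173]
Step 8: x=[2.7651] v=[-1.4103]
Step 9: x=[2.5641] v=[-1.3398]
Step 10: x=[2.3828] v=[-1.2090]
Step 11: x=[2.2292] v=[-1.0238]
Step 12: x=[2.1103] v=[-0.7926]
Step 13: x=[2.0314] v=[-0.5257]
Step 14: x=[1.9961] v=[-0.2351]
Step 15: x=[2.0060] v=[0.0661]
First v>=0 after going negative at step 15, time=2.2500

Answer: 2.2500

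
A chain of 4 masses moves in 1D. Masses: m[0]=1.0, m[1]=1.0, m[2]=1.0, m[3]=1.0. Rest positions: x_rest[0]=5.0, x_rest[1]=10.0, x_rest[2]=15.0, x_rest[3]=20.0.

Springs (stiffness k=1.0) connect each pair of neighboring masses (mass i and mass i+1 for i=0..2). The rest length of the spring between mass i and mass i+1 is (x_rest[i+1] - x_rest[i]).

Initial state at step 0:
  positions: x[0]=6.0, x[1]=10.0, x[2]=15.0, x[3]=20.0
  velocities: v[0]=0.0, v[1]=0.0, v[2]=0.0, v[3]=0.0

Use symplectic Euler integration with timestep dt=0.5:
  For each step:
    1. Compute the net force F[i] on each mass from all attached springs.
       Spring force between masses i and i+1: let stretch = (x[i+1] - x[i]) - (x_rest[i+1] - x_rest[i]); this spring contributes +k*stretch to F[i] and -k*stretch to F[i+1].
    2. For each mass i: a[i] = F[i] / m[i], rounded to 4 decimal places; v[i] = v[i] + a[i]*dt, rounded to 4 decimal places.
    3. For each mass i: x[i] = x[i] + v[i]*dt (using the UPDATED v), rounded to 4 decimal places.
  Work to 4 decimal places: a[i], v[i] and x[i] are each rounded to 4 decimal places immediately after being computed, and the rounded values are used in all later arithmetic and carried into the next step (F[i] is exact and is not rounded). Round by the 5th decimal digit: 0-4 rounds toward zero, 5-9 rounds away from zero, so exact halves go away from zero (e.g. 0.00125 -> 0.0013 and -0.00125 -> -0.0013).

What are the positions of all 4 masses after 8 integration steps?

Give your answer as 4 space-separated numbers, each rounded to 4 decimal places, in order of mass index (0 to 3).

Step 0: x=[6.0000 10.0000 15.0000 20.0000] v=[0.0000 0.0000 0.0000 0.0000]
Step 1: x=[5.7500 10.2500 15.0000 20.0000] v=[-0.5000 0.5000 0.0000 0.0000]
Step 2: x=[5.3750 10.5625 15.0625 20.0000] v=[-0.7500 0.6250 0.1250 0.0000]
Step 3: x=[5.0469 10.7032 15.2344 20.0157] v=[-0.6563 0.2813 0.3438 0.0313]
Step 4: x=[4.8828 10.5626 15.4689 20.0861] v=[-0.3282 -0.2813 0.4689 0.1407]
Step 5: x=[4.8887 10.2286 15.6311 20.2522] v=[0.0117 -0.6681 0.3244 0.3321]
Step 6: x=[4.9796 9.9102 15.5980 20.5130] v=[0.1817 -0.6368 -0.0663 0.5216]
Step 7: x=[5.0531 9.7811 15.3717 20.7951] v=[0.1470 -0.2582 -0.4527 0.5641]
Step 8: x=[5.0586 9.8677 15.1036 20.9713] v=[0.0110 0.1731 -0.5363 0.3524]

Answer: 5.0586 9.8677 15.1036 20.9713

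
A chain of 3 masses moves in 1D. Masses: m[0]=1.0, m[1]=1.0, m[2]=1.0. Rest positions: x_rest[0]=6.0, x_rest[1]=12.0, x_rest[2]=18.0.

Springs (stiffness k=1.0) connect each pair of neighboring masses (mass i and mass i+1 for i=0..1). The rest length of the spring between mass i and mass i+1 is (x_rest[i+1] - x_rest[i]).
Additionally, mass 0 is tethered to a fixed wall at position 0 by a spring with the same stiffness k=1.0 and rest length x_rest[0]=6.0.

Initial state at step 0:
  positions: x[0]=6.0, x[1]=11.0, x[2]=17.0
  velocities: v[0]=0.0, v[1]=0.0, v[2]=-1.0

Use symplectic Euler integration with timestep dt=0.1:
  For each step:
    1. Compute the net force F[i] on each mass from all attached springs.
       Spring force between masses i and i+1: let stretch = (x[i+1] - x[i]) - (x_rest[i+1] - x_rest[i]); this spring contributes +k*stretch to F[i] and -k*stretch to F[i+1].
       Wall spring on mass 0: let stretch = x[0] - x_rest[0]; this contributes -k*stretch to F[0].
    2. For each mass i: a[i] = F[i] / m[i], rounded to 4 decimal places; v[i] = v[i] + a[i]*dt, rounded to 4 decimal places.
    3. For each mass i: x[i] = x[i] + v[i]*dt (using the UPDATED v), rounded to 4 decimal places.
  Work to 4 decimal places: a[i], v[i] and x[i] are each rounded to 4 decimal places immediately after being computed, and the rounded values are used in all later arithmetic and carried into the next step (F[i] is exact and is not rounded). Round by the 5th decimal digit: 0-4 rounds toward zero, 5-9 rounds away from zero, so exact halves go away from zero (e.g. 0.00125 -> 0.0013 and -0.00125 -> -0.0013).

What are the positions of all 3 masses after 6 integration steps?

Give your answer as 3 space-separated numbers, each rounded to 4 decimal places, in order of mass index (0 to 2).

Step 0: x=[6.0000 11.0000 17.0000] v=[0.0000 0.0000 -1.0000]
Step 1: x=[5.9900 11.0100 16.9000] v=[-0.1000 0.1000 -1.0000]
Step 2: x=[5.9703 11.0287 16.8011] v=[-0.1970 0.1870 -0.9890]
Step 3: x=[5.9415 11.0545 16.7045] v=[-0.2882 0.2584 -0.9662]
Step 4: x=[5.9044 11.0857 16.6114] v=[-0.3711 0.3121 -0.9312]
Step 5: x=[5.8601 11.1204 16.5230] v=[-0.4434 0.3465 -0.8838]
Step 6: x=[5.8098 11.1565 16.4406] v=[-0.5034 0.3607 -0.8241]

Answer: 5.8098 11.1565 16.4406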